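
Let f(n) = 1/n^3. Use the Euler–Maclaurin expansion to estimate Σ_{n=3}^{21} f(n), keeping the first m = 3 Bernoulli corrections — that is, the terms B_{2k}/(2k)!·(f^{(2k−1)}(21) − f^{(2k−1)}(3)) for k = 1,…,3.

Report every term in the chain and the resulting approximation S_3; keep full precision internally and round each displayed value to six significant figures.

The integral term ∫_3^21 1/x^3 dx = 0.0544218.
½[f(3) + f(21)] = ½[0.0370370 + 0.000107980] = 0.0185725.
Integral + boundary = 0.0729943.
Correction k=1: B_{2}/2! · (f^{(1)}(21) − f^{(1)}(3)) = 1/12 · (-1.54257e-05 − (-0.0370370)) = 0.00308513.
Running total after k=1: 0.0760794.
Correction k=2: B_{4}/4! · (f^{(3)}(21) − f^{(3)}(3)) = −1/720 · (-6.99577e-07 − (-0.0823045)) = -0.000114311.
Running total after k=2: 0.0759651.
Correction k=3: B_{6}/6! · (f^{(5)}(21) − f^{(5)}(3)) = 1/30240 · (-6.66264e-08 − (-0.384088)) = 1.27013e-05.

S_3 ≈ 0.0759778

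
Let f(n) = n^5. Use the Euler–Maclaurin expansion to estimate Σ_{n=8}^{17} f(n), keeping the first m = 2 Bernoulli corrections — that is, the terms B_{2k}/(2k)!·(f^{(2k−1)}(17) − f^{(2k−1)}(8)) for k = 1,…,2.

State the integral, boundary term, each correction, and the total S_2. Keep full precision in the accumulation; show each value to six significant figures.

∫_8^17 x^5 dx evaluates to 3.97924e+06.
½[f(8) + f(17)] = ½[32768.0 + 1.41986e+06] = 726312.
Integral + boundary = 4.70555e+06.
k=1: B_{2}/(2)! × [f^{(1)}(17) − f^{(1)}(8)] = 1/12 × (417605 − 20480.0) = 33093.8.
Partial sum through k=1: 4.73864e+06.
k=2: B_{4}/(4)! × [f^{(3)}(17) − f^{(3)}(8)] = −1/720 × (17340.0 − 3840.00) = -18.7500.

S_2 ≈ 4.73862e+06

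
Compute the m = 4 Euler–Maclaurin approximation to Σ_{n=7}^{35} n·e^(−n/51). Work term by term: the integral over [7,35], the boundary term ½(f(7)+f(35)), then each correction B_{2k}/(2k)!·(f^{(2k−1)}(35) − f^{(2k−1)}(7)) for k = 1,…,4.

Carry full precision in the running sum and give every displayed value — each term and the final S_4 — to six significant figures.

S_4 ≈ 382.319

Integral: ∫_7^35 x·e^(−x/51) dx = 370.507.
Endpoint term: (f(7) + f(35))/2 = (6.10224 + 17.6207)/2 = 11.8615.
So far: 382.368.
Order-1 term: 1/12 · (0.157945 − 0.752096) = -0.0495126.
Running total after k=1: 382.319.
Order-2 term: −1/720 · (0.000447843 − 0.000959474) = 7.10598e-07.
Running total after k=2: 382.319.
Order-3 term: 1/30240 · (3.21016e-07 − 6.26602e-07) = -1.01054e-11.
Running total after k=3: 382.319.
Order-4 term: −1/1209600 · (1.80642e-10 − 3.39991e-10) = 1.31737e-16.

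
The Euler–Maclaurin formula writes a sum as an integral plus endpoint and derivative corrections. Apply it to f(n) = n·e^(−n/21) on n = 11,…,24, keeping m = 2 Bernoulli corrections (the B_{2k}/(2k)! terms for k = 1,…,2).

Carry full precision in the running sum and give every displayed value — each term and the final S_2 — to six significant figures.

S_2 ≈ 103.689

The integral term ∫_11^24 x·e^(−x/21) dx = 96.6320.
½[f(11) + f(24)] = ½[6.51486 + 7.65376] = 7.08431.
Integral + boundary = 103.716.
k=1: B_{2}/(2)! × [f^{(1)}(24) − f^{(1)}(11)] = 1/12 × (-0.0455581 − 0.282029) = -0.0272989.
After k=1: 103.689.
k=2: B_{4}/(4)! × [f^{(3)}(24) − f^{(3)}(11)] = −1/720 × (0.00134298 − 0.00332551) = 2.75351e-06.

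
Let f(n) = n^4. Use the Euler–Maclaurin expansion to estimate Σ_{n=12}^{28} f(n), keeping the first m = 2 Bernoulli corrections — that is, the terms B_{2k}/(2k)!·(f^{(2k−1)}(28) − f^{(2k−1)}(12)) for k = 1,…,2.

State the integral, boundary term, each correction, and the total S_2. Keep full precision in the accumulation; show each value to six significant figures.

Integral: ∫_12^28 x^4 dx = 3.39231e+06.
½[f(12) + f(28)] = ½[20736.0 + 614656] = 317696.
So far: 3.71000e+06.
Correction k=1: B_{2}/2! · (f^{(1)}(28) − f^{(1)}(12)) = 1/12 · (87808.0 − 6912.00) = 6741.33.
After k=1: 3.71674e+06.
Correction k=2: B_{4}/4! · (f^{(3)}(28) − f^{(3)}(12)) = −1/720 · (672.000 − 288.000) = -0.533333.

S_2 ≈ 3.71674e+06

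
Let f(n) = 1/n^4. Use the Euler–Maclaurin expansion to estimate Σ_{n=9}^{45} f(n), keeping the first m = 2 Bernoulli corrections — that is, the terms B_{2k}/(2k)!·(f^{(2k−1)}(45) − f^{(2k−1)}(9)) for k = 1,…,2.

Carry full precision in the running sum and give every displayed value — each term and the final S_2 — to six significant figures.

∫_9^45 1/x^4 dx evaluates to 0.000453589.
½[f(9) + f(45)] = ½[0.000152416 + 2.43865e-07] = 7.63298e-05.
So far: 0.000529919.
Correction k=1: B_{2}/2! · (f^{(1)}(45) − f^{(1)}(9)) = 1/12 · (-2.16769e-08 − (-6.77404e-05)) = 5.64322e-06.
Running total after k=1: 0.000535562.
Correction k=2: B_{4}/4! · (f^{(3)}(45) − f^{(3)}(9)) = −1/720 · (-3.21139e-10 − (-2.50890e-05)) = -3.48454e-08.

S_2 ≈ 0.000535528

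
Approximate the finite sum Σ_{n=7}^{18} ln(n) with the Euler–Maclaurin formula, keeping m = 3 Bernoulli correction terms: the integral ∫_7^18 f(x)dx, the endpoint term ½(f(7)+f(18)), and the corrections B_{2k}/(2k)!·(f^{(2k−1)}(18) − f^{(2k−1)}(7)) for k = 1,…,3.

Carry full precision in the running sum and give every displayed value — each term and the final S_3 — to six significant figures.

Integral: ∫_7^18 ln(x) dx = 27.4053.
Endpoint term: (f(7) + f(18))/2 = (1.94591 + 2.89037)/2 = 2.41814.
So far: 29.8235.
Correction k=1: B_{2}/2! · (f^{(1)}(18) − f^{(1)}(7)) = 1/12 · (0.0555556 − 0.142857) = -0.00727513.
After k=1: 29.8162.
Correction k=2: B_{4}/4! · (f^{(3)}(18) − f^{(3)}(7)) = −1/720 · (0.000342936 − 0.00583090) = 7.62218e-06.
After k=2: 29.8162.
Correction k=3: B_{6}/6! · (f^{(5)}(18) − f^{(5)}(7)) = 1/30240 · (1.27013e-05 − 0.00142798) = -4.68014e-08.

S_3 ≈ 29.8162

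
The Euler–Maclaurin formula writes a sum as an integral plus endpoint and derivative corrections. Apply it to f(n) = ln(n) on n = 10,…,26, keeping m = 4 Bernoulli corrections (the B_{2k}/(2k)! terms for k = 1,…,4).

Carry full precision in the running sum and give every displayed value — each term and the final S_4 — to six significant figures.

The integral term ∫_10^26 ln(x) dx = 45.6847.
Boundary: ½(f(10) + f(26)) = ½(2.30259 + 3.25810) = 2.78034.
Running total after boundary: 48.4650.
Correction k=1: B_{2}/2! · (f^{(1)}(26) − f^{(1)}(10)) = 1/12 · (0.0384615 − 0.100000) = -0.00512821.
Running total after k=1: 48.4599.
Correction k=2: B_{4}/4! · (f^{(3)}(26) − f^{(3)}(10)) = −1/720 · (0.000113792 − 0.00200000) = 2.61973e-06.
Running total after k=2: 48.4599.
Correction k=3: B_{6}/6! · (f^{(5)}(26) − f^{(5)}(10)) = 1/30240 · (2.01997e-06 − 0.000240000) = -7.86971e-09.
Running total after k=3: 48.4599.
Correction k=4: B_{8}/8! · (f^{(7)}(26) − f^{(7)}(10)) = −1/1209600 · (8.96436e-08 − 7.20000e-05) = 5.94497e-11.

S_4 ≈ 48.4599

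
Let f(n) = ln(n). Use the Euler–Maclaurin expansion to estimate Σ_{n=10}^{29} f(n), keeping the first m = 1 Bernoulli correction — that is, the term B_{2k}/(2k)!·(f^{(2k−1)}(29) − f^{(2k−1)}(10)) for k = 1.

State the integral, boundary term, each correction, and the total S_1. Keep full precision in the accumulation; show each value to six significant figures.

S_1 ≈ 58.4552

∫_10^29 ln(x) dx evaluates to 55.6257.
Endpoint term: (f(10) + f(29))/2 = (2.30259 + 3.36730)/2 = 2.83494.
Running total after boundary: 58.4607.
Correction k=1: B_{2}/2! · (f^{(1)}(29) − f^{(1)}(10)) = 1/12 · (0.0344828 − 0.100000) = -0.00545977.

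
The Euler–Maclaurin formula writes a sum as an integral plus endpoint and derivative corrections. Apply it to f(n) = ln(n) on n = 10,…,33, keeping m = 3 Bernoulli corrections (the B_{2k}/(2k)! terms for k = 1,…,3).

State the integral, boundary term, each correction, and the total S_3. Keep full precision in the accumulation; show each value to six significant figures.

S_3 ≈ 72.2526

The integral term ∫_10^33 ln(x) dx = 69.3589.
½[f(10) + f(33)] = ½[2.30259 + 3.49651] = 2.89955.
Running total after boundary: 72.2584.
Correction k=1: B_{2}/2! · (f^{(1)}(33) − f^{(1)}(10)) = 1/12 · (0.0303030 − 0.100000) = -0.00580808.
After k=1: 72.2526.
Correction k=2: B_{4}/4! · (f^{(3)}(33) − f^{(3)}(10)) = −1/720 · (5.56529e-05 − 0.00200000) = 2.70048e-06.
After k=2: 72.2526.
Correction k=3: B_{6}/6! · (f^{(5)}(33) − f^{(5)}(10)) = 1/30240 · (6.13256e-07 − 0.000240000) = -7.91623e-09.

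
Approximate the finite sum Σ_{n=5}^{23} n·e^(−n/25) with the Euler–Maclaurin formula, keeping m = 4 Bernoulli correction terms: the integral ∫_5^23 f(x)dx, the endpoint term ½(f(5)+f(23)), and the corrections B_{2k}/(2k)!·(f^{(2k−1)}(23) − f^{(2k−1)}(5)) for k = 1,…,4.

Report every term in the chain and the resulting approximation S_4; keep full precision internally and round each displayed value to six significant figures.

Integral: ∫_5^23 x·e^(−x/25) dx = 135.825.
½[f(5) + f(23)] = ½[4.09365 + 9.16594] = 6.62980.
Running total after boundary: 142.455.
Order-1 term: 1/12 · (0.0318815 − 0.654985) = -0.0519253.
Running total after k=1: 142.403.
Order-2 term: −1/720 · (0.00132627 − 0.00366791) = 3.25228e-06.
Running total after k=2: 142.403.
Order-3 term: 1/30240 · (4.16245e-06 − 1.00606e-05) = -1.95043e-10.
Running total after k=3: 142.403.
Order-4 term: −1/1209600 · (9.92459e-09 − 2.28039e-08) = 1.06476e-14.

S_4 ≈ 142.403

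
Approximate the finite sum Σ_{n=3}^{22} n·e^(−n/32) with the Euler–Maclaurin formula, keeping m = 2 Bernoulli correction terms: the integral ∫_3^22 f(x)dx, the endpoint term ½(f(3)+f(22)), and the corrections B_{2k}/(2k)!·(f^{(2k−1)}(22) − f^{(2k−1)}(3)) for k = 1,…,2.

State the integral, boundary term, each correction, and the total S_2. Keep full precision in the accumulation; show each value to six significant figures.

S_2 ≈ 157.720

Integral: ∫_3^22 x·e^(−x/32) dx = 150.879.
Boundary: ½(f(3) + f(22)) = ½(2.73153 + 11.0623) = 6.89691.
Integral + boundary = 157.776.
k=1: B_{2}/(2)! × [f^{(1)}(22) − f^{(1)}(3)] = 1/12 × (0.157135 − 0.825150) = -0.0556679.
Running total after k=1: 157.720.
k=2: B_{4}/(4)! × [f^{(3)}(22) − f^{(3)}(3)] = −1/720 × (0.00113554 − 0.00258415) = 2.01195e-06.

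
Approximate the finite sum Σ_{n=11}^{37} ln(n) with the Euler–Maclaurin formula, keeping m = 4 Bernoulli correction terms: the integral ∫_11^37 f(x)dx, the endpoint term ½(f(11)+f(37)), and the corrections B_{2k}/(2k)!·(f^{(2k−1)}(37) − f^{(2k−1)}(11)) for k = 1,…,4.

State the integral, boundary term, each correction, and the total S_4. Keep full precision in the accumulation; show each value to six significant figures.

Integral: ∫_11^37 ln(x) dx = 81.2271.
Boundary: ½(f(11) + f(37)) = ½(2.39790 + 3.61092) = 3.00441.
So far: 84.2315.
k=1: B_{2}/(2)! × [f^{(1)}(37) − f^{(1)}(11)] = 1/12 × (0.0270270 − 0.0909091) = -0.00532351.
Partial sum through k=1: 84.2262.
k=2: B_{4}/(4)! × [f^{(3)}(37) − f^{(3)}(11)] = −1/720 × (3.94843e-05 − 0.00150263) = 2.03215e-06.
Partial sum through k=2: 84.2262.
k=3: B_{6}/(6)! × [f^{(5)}(37) − f^{(5)}(11)] = 1/30240 × (3.46101e-07 − 0.000149021) = -4.91650e-09.
Partial sum through k=3: 84.2262.
k=4: B_{8}/(8)! × [f^{(7)}(37) − f^{(7)}(11)] = −1/1209600 × (7.58439e-09 − 3.69474e-05) = 3.05389e-11.

S_4 ≈ 84.2262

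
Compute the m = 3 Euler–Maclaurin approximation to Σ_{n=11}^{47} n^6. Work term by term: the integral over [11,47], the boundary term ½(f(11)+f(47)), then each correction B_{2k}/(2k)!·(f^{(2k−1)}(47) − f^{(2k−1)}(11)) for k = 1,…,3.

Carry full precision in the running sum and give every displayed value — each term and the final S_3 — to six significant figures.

Integral: ∫_11^47 x^6 dx = 7.23719e+10.
½[f(11) + f(47)] = ½[1.77156e+06 + 1.07792e+10] = 5.39049e+09.
So far: 7.77624e+10.
k=1: B_{2}/(2)! × [f^{(1)}(47) − f^{(1)}(11)] = 1/12 × (1.37607e+09 − 966306) = 1.14592e+08.
Partial sum through k=1: 7.78770e+10.
k=2: B_{4}/(4)! × [f^{(3)}(47) − f^{(3)}(11)] = −1/720 × (1.24588e+07 − 159720) = -17082.0.
Partial sum through k=2: 7.78770e+10.
k=3: B_{6}/(6)! × [f^{(5)}(47) − f^{(5)}(11)] = 1/30240 × (33840.0 − 7920.00) = 0.857143.

S_3 ≈ 7.78770e+10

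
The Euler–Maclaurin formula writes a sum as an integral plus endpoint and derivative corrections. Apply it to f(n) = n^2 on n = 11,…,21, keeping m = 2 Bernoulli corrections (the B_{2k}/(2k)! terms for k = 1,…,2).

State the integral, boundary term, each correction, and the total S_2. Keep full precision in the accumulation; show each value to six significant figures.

The integral term ∫_11^21 x^2 dx = 2643.33.
½[f(11) + f(21)] = ½[121.000 + 441.000] = 281.000.
Integral + boundary = 2924.33.
Order-1 term: 1/12 · (42.0000 − 22.0000) = 1.66667.
Running total after k=1: 2926.00.
Order-2 term: −1/720 · (0.00000 − 0.00000) = 0.00000.

S_2 ≈ 2926.00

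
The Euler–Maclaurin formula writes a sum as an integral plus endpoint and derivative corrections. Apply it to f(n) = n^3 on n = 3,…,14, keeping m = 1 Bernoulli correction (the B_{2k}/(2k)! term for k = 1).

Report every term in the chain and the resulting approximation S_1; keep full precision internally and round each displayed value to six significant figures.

S_1 ≈ 11016.0

The integral term ∫_3^14 x^3 dx = 9583.75.
Boundary: ½(f(3) + f(14)) = ½(27.0000 + 2744.00) = 1385.50.
Integral + boundary = 10969.2.
Order-1 term: 1/12 · (588.000 − 27.0000) = 46.7500.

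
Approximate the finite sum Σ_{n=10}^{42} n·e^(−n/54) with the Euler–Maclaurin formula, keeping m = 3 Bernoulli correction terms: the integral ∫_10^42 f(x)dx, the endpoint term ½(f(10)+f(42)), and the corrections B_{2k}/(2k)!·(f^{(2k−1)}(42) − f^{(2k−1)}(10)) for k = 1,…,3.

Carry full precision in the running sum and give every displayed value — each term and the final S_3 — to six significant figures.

S_3 ≈ 503.856

The integral term ∫_10^42 x·e^(−x/54) dx = 490.101.
Endpoint term: (f(10) + f(42))/2 = (8.30950 + 19.2959)/2 = 13.8027.
Running total after boundary: 503.904.
Correction k=1: B_{2}/2! · (f^{(1)}(42) − f^{(1)}(10)) = 1/12 · (0.102095 − 0.677071) = -0.0479147.
Partial sum through k=1: 503.856.
Correction k=2: B_{4}/4! · (f^{(3)}(42) − f^{(3)}(10)) = −1/720 · (0.000350119 − 0.000802116) = 6.27775e-07.
Partial sum through k=2: 503.856.
Correction k=3: B_{6}/6! · (f^{(5)}(42) − f^{(5)}(10)) = 1/30240 · (2.28130e-07 − 4.70522e-07) = -8.01561e-12.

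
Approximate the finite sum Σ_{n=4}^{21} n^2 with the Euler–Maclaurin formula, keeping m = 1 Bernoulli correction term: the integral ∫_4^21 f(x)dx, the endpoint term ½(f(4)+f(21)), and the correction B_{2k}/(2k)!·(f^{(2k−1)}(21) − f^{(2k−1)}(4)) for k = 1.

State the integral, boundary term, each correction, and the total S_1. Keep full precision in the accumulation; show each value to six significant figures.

S_1 ≈ 3297.00

Integral: ∫_4^21 x^2 dx = 3065.67.
Endpoint term: (f(4) + f(21))/2 = (16.0000 + 441.000)/2 = 228.500.
So far: 3294.17.
Order-1 term: 1/12 · (42.0000 − 8.00000) = 2.83333.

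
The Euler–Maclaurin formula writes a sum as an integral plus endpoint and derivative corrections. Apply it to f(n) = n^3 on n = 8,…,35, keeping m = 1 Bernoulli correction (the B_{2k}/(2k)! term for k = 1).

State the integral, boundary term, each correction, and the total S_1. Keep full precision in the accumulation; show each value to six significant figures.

∫_8^35 x^3 dx evaluates to 374132.
Endpoint term: (f(8) + f(35))/2 = (512.000 + 42875.0)/2 = 21693.5.
So far: 395826.
Order-1 term: 1/12 · (3675.00 − 192.000) = 290.250.

S_1 ≈ 396116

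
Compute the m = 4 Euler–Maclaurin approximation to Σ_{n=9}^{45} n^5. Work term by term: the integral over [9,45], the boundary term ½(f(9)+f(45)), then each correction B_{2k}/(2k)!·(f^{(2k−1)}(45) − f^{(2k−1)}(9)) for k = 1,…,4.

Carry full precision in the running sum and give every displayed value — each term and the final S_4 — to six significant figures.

Integral: ∫_9^45 x^5 dx = 1.38387e+09.
Boundary: ½(f(9) + f(45)) = ½(59049.0 + 1.84528e+08) = 9.22936e+07.
Integral + boundary = 1.47617e+09.
Correction k=1: B_{2}/2! · (f^{(1)}(45) − f^{(1)}(9)) = 1/12 · (2.05031e+07 − 32805.0) = 1.70586e+06.
Partial sum through k=1: 1.47787e+09.
Correction k=2: B_{4}/4! · (f^{(3)}(45) − f^{(3)}(9)) = −1/720 · (121500 − 4860.00) = -162.000.
Partial sum through k=2: 1.47787e+09.
Correction k=3: B_{6}/6! · (f^{(5)}(45) − f^{(5)}(9)) = 1/30240 · (120.000 − 120.000) = 0.00000.
Partial sum through k=3: 1.47787e+09.
Correction k=4: B_{8}/8! · (f^{(7)}(45) − f^{(7)}(9)) = −1/1209600 · (0.00000 − 0.00000) = 0.00000.

S_4 ≈ 1.47787e+09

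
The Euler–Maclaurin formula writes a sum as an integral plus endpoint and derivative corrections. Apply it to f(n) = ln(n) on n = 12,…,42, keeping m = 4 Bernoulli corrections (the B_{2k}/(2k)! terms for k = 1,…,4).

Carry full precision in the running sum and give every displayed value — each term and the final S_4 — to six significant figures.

The integral term ∫_12^42 ln(x) dx = 97.1632.
Endpoint term: (f(12) + f(42))/2 = (2.48491 + 3.73767)/2 = 3.11129.
So far: 100.275.
k=1: B_{2}/(2)! × [f^{(1)}(42) − f^{(1)}(12)] = 1/12 × (0.0238095 − 0.0833333) = -0.00496032.
Running total after k=1: 100.270.
k=2: B_{4}/(4)! × [f^{(3)}(42) − f^{(3)}(12)] = −1/720 × (2.69949e-05 − 0.00115741) = 1.57002e-06.
Running total after k=2: 100.270.
k=3: B_{6}/(6)! × [f^{(5)}(42) − f^{(5)}(12)] = 1/30240 × (1.83639e-07 − 9.64506e-05) = -3.18343e-09.
Running total after k=3: 100.270.
k=4: B_{8}/(8)! × [f^{(7)}(42) − f^{(7)}(12)] = −1/1209600 × (3.12311e-09 − 2.00939e-05) = 1.66094e-11.

S_4 ≈ 100.270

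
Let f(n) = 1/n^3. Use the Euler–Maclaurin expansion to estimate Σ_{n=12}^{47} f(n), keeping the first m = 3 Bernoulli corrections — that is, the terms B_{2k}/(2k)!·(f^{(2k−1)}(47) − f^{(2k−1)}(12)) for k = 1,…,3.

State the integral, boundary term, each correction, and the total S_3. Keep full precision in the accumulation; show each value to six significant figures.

S_3 ≈ 0.00355202

∫_12^47 1/x^3 dx evaluates to 0.00324588.
Endpoint term: (f(12) + f(47))/2 = (0.000578704 + 9.63178e-06)/2 = 0.000294168.
So far: 0.00354004.
Order-1 term: 1/12 · (-6.14794e-07 − (-0.000144676)) = 1.20051e-05.
Running total after k=1: 0.00355205.
Order-2 term: −1/720 · (-5.56627e-09 − (-2.00939e-05)) = -2.79004e-08.
Running total after k=2: 0.00355202.
Order-3 term: 1/30240 · (-1.05832e-10 − (-5.86071e-06)) = 1.93803e-10.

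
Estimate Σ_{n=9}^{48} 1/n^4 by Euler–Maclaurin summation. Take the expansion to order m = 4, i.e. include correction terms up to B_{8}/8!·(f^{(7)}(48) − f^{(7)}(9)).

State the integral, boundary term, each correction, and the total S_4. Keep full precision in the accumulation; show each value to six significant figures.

The integral term ∫_9^48 1/x^4 dx = 0.000454233.
Endpoint term: (f(9) + f(48))/2 = (0.000152416 + 1.88380e-07)/2 = 7.63021e-05.
Integral + boundary = 0.000530535.
k=1: B_{2}/(2)! × [f^{(1)}(48) − f^{(1)}(9)] = 1/12 × (-1.56983e-08 − (-6.77404e-05)) = 5.64372e-06.
Running total after k=1: 0.000536179.
k=2: B_{4}/(4)! × [f^{(3)}(48) − f^{(3)}(9)] = −1/720 × (-2.04406e-10 − (-2.50890e-05)) = -3.48456e-08.
Running total after k=2: 0.000536144.
k=3: B_{6}/(6)! × [f^{(5)}(48) − f^{(5)}(9)] = 1/30240 × (-4.96819e-12 − (-1.73455e-05)) = 5.73594e-10.
Running total after k=3: 0.000536145.
k=4: B_{8}/(8)! × [f^{(7)}(48) − f^{(7)}(9)] = −1/1209600 × (-1.94070e-13 − (-1.92728e-05)) = -1.59332e-11.

S_4 ≈ 0.000536145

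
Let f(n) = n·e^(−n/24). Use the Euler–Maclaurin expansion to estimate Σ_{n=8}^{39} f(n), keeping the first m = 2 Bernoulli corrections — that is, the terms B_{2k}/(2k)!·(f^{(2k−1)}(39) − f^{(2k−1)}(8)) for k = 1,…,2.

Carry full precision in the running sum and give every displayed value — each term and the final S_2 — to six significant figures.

∫_8^39 x·e^(−x/24) dx evaluates to 252.566.
Boundary: ½(f(8) + f(39)) = ½(5.73225 + 7.67956) = 6.70590.
Running total after boundary: 259.271.
Order-1 term: 1/12 · (-0.123070 − 0.477688) = -0.0500631.
After k=1: 259.221.
Order-2 term: −1/720 · (0.000470058 − 0.00331727) = 3.95447e-06.

S_2 ≈ 259.221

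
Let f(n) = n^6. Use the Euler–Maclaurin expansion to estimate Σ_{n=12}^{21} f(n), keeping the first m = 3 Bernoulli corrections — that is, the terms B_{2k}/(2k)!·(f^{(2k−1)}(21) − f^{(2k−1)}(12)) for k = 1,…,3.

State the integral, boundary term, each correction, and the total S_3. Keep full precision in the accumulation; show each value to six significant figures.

Integral: ∫_12^21 x^6 dx = 2.52180e+08.
½[f(12) + f(21)] = ½[2.98598e+06 + 8.57661e+07] = 4.43761e+07.
Integral + boundary = 2.96556e+08.
Correction k=1: B_{2}/2! · (f^{(1)}(21) − f^{(1)}(12)) = 1/12 · (2.45046e+07 − 1.49299e+06) = 1.91763e+06.
Partial sum through k=1: 2.98473e+08.
Correction k=2: B_{4}/4! · (f^{(3)}(21) − f^{(3)}(12)) = −1/720 · (1.11132e+06 − 207360) = -1255.50.
Partial sum through k=2: 2.98472e+08.
Correction k=3: B_{6}/6! · (f^{(5)}(21) − f^{(5)}(12)) = 1/30240 · (15120.0 − 8640.00) = 0.214286.

S_3 ≈ 2.98472e+08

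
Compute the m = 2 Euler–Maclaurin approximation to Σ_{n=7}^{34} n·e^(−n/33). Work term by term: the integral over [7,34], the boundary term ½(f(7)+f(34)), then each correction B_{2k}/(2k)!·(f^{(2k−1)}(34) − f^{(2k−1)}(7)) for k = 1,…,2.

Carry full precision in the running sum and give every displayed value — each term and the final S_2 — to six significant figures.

S_2 ≈ 287.445

The integral term ∫_7^34 x·e^(−x/33) dx = 278.601.
Boundary: ½(f(7) + f(34)) = ½(5.66207 + 12.1346) = 8.89831.
So far: 287.499.
Correction k=1: B_{2}/2! · (f^{(1)}(34) − f^{(1)}(7)) = 1/12 · (-0.0108151 − 0.637289) = -0.0540087.
Partial sum through k=1: 287.445.
Correction k=2: B_{4}/4! · (f^{(3)}(34) − f^{(3)}(7)) = −1/720 · (0.000645530 − 0.00207073) = 1.97944e-06.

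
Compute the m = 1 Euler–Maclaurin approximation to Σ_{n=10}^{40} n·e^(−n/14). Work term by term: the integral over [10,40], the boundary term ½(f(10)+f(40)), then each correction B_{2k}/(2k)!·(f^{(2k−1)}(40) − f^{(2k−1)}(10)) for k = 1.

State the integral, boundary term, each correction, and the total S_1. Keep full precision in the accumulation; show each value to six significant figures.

S_1 ≈ 124.643

Integral: ∫_10^40 x·e^(−x/14) dx = 121.067.
½[f(10) + f(40)] = ½[4.89542 + 2.29730] = 3.59636.
Integral + boundary = 124.663.
Correction k=1: B_{2}/2! · (f^{(1)}(40) − f^{(1)}(10)) = 1/12 · (-0.106661 − 0.139869) = -0.0205441.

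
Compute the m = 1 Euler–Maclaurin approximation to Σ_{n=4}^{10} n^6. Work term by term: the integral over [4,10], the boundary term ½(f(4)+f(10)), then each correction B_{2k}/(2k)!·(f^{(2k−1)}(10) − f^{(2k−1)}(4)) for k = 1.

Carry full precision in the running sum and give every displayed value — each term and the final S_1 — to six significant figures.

∫_4^10 x^6 dx evaluates to 1.42623e+06.
½[f(4) + f(10)] = ½[4096.00 + 1.00000e+06] = 502048.
Integral + boundary = 1.92828e+06.
k=1: B_{2}/(2)! × [f^{(1)}(10) − f^{(1)}(4)] = 1/12 × (600000 − 6144.00) = 49488.0.

S_1 ≈ 1.97777e+06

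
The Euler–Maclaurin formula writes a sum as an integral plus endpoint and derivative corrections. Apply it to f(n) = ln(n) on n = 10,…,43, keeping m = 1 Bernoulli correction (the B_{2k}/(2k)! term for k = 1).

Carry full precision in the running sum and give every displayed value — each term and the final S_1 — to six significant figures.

∫_10^43 ln(x) dx evaluates to 105.706.
Endpoint term: (f(10) + f(43))/2 = (2.30259 + 3.76120)/2 = 3.03189.
Running total after boundary: 108.738.
Correction k=1: B_{2}/2! · (f^{(1)}(43) − f^{(1)}(10)) = 1/12 · (0.0232558 − 0.100000) = -0.00639535.

S_1 ≈ 108.731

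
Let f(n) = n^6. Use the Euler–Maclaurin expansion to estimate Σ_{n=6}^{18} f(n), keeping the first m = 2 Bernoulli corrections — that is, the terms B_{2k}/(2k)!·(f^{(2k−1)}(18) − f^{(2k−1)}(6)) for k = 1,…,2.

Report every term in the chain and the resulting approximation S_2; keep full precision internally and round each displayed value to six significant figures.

Integral: ∫_6^18 x^6 dx = 8.74200e+07.
Boundary: ½(f(6) + f(18)) = ½(46656.0 + 3.40122e+07) = 1.70294e+07.
Running total after boundary: 1.04449e+08.
k=1: B_{2}/(2)! × [f^{(1)}(18) − f^{(1)}(6)] = 1/12 × (1.13374e+07 − 46656.0) = 940896.
After k=1: 1.05390e+08.
k=2: B_{4}/(4)! × [f^{(3)}(18) − f^{(3)}(6)] = −1/720 × (699840 − 25920.0) = -936.000.

S_2 ≈ 1.05389e+08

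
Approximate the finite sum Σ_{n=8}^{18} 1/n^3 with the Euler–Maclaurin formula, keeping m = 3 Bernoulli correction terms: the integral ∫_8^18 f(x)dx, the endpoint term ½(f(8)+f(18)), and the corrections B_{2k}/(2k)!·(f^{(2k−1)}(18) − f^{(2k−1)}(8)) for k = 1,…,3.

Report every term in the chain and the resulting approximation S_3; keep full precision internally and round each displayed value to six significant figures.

Integral: ∫_8^18 1/x^3 dx = 0.00626929.
Boundary: ½(f(8) + f(18)) = ½(0.00195312 + 0.000171468) = 0.00106230.
Running total after boundary: 0.00733159.
k=1: B_{2}/(2)! × [f^{(1)}(18) − f^{(1)}(8)] = 1/12 × (-2.85780e-05 − (-0.000732422)) = 5.86537e-05.
After k=1: 0.00739024.
k=2: B_{4}/(4)! × [f^{(3)}(18) − f^{(3)}(8)] = −1/720 × (-1.76407e-06 − (-0.000228882)) = -3.15441e-07.
After k=2: 0.00738992.
k=3: B_{6}/(6)! × [f^{(5)}(18) − f^{(5)}(8)] = 1/30240 × (-2.28676e-07 − (-0.000150204)) = 4.95949e-09.

S_3 ≈ 0.00738993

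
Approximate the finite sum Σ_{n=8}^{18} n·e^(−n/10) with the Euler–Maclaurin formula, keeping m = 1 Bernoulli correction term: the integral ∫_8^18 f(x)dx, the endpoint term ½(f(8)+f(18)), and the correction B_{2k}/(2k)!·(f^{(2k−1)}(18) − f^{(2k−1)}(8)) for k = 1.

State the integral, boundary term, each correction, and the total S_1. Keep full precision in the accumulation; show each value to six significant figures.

∫_8^18 x·e^(−x/10) dx evaluates to 34.5955.
Endpoint term: (f(8) + f(18))/2 = (3.59463 + 2.97538)/2 = 3.28501.
So far: 37.8805.
Correction k=1: B_{2}/2! · (f^{(1)}(18) − f^{(1)}(8)) = 1/12 · (-0.132239 − 0.0898658) = -0.0185087.

S_1 ≈ 37.8620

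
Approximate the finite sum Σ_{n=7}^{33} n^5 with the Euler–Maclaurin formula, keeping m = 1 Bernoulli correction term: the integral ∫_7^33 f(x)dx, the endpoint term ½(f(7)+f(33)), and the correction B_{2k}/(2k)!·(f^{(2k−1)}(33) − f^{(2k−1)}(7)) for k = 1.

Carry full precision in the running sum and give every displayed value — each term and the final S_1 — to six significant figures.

S_1 ≈ 2.35294e+08

∫_7^33 x^5 dx evaluates to 2.15225e+08.
Boundary: ½(f(7) + f(33)) = ½(16807.0 + 3.91354e+07) = 1.95761e+07.
So far: 2.34801e+08.
Order-1 term: 1/12 · (5.92960e+06 − 12005.0) = 493133.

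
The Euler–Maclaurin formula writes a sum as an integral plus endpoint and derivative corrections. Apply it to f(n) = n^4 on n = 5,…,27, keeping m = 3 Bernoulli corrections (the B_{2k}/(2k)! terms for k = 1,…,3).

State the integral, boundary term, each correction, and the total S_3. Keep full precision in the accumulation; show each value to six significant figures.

S_3 ≈ 3.14171e+06

The integral term ∫_5^27 x^4 dx = 2.86916e+06.
½[f(5) + f(27)] = ½[625.000 + 531441] = 266033.
So far: 3.13519e+06.
Order-1 term: 1/12 · (78732.0 − 500.000) = 6519.33.
Running total after k=1: 3.14171e+06.
Order-2 term: −1/720 · (648.000 − 120.000) = -0.733333.
Running total after k=2: 3.14171e+06.
Order-3 term: 1/30240 · (0.00000 − 0.00000) = 0.00000.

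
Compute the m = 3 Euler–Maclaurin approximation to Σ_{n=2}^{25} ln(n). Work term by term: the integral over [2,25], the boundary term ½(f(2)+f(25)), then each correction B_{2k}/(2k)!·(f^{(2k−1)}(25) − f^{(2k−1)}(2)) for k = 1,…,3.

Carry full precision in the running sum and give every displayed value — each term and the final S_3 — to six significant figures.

S_3 ≈ 58.0036

Integral: ∫_2^25 ln(x) dx = 56.0856.
Endpoint term: (f(2) + f(25))/2 = (0.693147 + 3.21888)/2 = 1.95601.
Integral + boundary = 58.0416.
Correction k=1: B_{2}/2! · (f^{(1)}(25) − f^{(1)}(2)) = 1/12 · (0.0400000 − 0.500000) = -0.0383333.
Partial sum through k=1: 58.0033.
Correction k=2: B_{4}/4! · (f^{(3)}(25) − f^{(3)}(2)) = −1/720 · (0.000128000 − 0.250000) = 0.000347044.
Partial sum through k=2: 58.0036.
Correction k=3: B_{6}/6! · (f^{(5)}(25) − f^{(5)}(2)) = 1/30240 · (2.45760e-06 − 0.750000) = -2.48015e-05.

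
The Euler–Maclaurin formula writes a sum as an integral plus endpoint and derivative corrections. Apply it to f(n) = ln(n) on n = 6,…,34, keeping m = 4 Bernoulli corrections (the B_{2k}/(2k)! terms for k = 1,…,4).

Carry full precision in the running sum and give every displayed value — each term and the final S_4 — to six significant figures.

S_4 ≈ 83.7933

Integral: ∫_6^34 ln(x) dx = 81.1457.
Boundary: ½(f(6) + f(34)) = ½(1.79176 + 3.52636) = 2.65906.
Running total after boundary: 83.8048.
k=1: B_{2}/(2)! × [f^{(1)}(34) − f^{(1)}(6)] = 1/12 × (0.0294118 − 0.166667) = -0.0114379.
Running total after k=1: 83.7933.
k=2: B_{4}/(4)! × [f^{(3)}(34) − f^{(3)}(6)] = −1/720 × (5.08854e-05 − 0.00925926) = 1.27894e-05.
Running total after k=2: 83.7933.
k=3: B_{6}/(6)! × [f^{(5)}(34) − f^{(5)}(6)] = 1/30240 × (5.28222e-07 − 0.00308642) = -1.02047e-07.
Running total after k=3: 83.7933.
k=4: B_{8}/(8)! × [f^{(7)}(34) − f^{(7)}(6)] = −1/1209600 × (1.37082e-08 − 0.00257202) = 2.12633e-09.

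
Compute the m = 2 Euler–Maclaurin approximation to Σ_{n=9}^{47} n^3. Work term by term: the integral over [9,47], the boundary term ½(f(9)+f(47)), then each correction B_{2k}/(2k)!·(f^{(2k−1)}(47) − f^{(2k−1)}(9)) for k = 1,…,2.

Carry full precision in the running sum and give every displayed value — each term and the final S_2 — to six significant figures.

Integral: ∫_9^47 x^3 dx = 1.21828e+06.
Boundary: ½(f(9) + f(47)) = ½(729.000 + 103823) = 52276.0.
So far: 1.27056e+06.
Order-1 term: 1/12 · (6627.00 − 243.000) = 532.000.
Partial sum through k=1: 1.27109e+06.
Order-2 term: −1/720 · (6.00000 − 6.00000) = 0.00000.

S_2 ≈ 1.27109e+06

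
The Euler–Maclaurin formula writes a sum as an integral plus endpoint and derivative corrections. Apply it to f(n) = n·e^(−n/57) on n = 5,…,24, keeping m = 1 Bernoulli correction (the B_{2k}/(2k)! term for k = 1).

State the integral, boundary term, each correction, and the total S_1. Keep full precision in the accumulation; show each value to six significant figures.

∫_5^24 x·e^(−x/57) dx evaluates to 206.814.
½[f(5) + f(24)] = ½[4.58009 + 15.7525] = 10.1663.
So far: 216.980.
k=1: B_{2}/(2)! × [f^{(1)}(24) − f^{(1)}(5)] = 1/12 × (0.379995 − 0.835666) = -0.0379725.

S_1 ≈ 216.942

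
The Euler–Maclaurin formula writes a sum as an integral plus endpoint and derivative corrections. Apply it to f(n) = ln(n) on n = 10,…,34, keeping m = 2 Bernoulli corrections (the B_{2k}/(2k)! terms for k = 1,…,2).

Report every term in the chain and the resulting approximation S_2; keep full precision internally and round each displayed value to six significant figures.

Integral: ∫_10^34 ln(x) dx = 72.8704.
Boundary: ½(f(10) + f(34)) = ½(2.30259 + 3.52636) = 2.91447.
Running total after boundary: 75.7849.
Order-1 term: 1/12 · (0.0294118 − 0.100000) = -0.00588235.
Partial sum through k=1: 75.7790.
Order-2 term: −1/720 · (5.08854e-05 − 0.00200000) = 2.70710e-06.

S_2 ≈ 75.7790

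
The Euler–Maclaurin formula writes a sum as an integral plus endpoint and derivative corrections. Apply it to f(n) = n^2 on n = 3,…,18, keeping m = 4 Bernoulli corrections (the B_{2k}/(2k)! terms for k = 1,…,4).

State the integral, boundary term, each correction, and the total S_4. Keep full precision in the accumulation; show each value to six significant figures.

S_4 ≈ 2104.00

Integral: ∫_3^18 x^2 dx = 1935.00.
Endpoint term: (f(3) + f(18))/2 = (9.00000 + 324.000)/2 = 166.500.
Running total after boundary: 2101.50.
k=1: B_{2}/(2)! × [f^{(1)}(18) − f^{(1)}(3)] = 1/12 × (36.0000 − 6.00000) = 2.50000.
Running total after k=1: 2104.00.
k=2: B_{4}/(4)! × [f^{(3)}(18) − f^{(3)}(3)] = −1/720 × (0.00000 − 0.00000) = 0.00000.
Running total after k=2: 2104.00.
k=3: B_{6}/(6)! × [f^{(5)}(18) − f^{(5)}(3)] = 1/30240 × (0.00000 − 0.00000) = 0.00000.
Running total after k=3: 2104.00.
k=4: B_{8}/(8)! × [f^{(7)}(18) − f^{(7)}(3)] = −1/1209600 × (0.00000 − 0.00000) = 0.00000.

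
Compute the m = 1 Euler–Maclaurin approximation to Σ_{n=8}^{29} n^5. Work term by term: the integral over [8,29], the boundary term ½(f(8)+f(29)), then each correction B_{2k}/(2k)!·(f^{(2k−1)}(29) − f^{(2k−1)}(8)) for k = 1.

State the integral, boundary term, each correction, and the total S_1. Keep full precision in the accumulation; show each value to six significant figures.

∫_8^29 x^5 dx evaluates to 9.90935e+07.
Boundary: ½(f(8) + f(29)) = ½(32768.0 + 2.05111e+07) = 1.02720e+07.
Integral + boundary = 1.09365e+08.
Order-1 term: 1/12 · (3.53640e+06 − 20480.0) = 292994.

S_1 ≈ 1.09658e+08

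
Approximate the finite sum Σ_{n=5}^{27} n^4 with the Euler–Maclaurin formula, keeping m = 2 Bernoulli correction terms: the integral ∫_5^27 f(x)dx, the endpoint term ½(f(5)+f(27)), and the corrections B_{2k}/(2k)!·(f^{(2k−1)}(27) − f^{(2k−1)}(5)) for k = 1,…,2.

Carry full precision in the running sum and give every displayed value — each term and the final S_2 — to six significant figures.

S_2 ≈ 3.14171e+06

∫_5^27 x^4 dx evaluates to 2.86916e+06.
Boundary: ½(f(5) + f(27)) = ½(625.000 + 531441) = 266033.
Running total after boundary: 3.13519e+06.
Correction k=1: B_{2}/2! · (f^{(1)}(27) − f^{(1)}(5)) = 1/12 · (78732.0 − 500.000) = 6519.33.
Partial sum through k=1: 3.14171e+06.
Correction k=2: B_{4}/4! · (f^{(3)}(27) − f^{(3)}(5)) = −1/720 · (648.000 − 120.000) = -0.733333.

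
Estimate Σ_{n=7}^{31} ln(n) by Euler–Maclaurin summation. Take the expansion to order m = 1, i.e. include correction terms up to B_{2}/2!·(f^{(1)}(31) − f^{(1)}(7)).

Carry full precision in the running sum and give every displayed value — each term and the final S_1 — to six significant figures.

S_1 ≈ 71.5130

∫_7^31 ln(x) dx evaluates to 68.8322.
Boundary: ½(f(7) + f(31)) = ½(1.94591 + 3.43399) = 2.68995.
Running total after boundary: 71.5222.
Correction k=1: B_{2}/2! · (f^{(1)}(31) − f^{(1)}(7)) = 1/12 · (0.0322581 − 0.142857) = -0.00921659.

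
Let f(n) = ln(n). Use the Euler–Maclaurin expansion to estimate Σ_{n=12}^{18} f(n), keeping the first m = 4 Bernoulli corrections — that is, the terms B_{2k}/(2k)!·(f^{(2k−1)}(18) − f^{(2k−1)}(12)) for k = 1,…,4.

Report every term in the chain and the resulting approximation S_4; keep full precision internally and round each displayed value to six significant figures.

The integral term ∫_12^18 ln(x) dx = 16.2078.
Boundary: ½(f(12) + f(18)) = ½(2.48491 + 2.89037) = 2.68764.
Running total after boundary: 18.8955.
k=1: B_{2}/(2)! × [f^{(1)}(18) − f^{(1)}(12)] = 1/12 × (0.0555556 − 0.0833333) = -0.00231481.
Partial sum through k=1: 18.8931.
k=2: B_{4}/(4)! × [f^{(3)}(18) − f^{(3)}(12)] = −1/720 × (0.000342936 − 0.00115741) = 1.13121e-06.
Partial sum through k=2: 18.8931.
k=3: B_{6}/(6)! × [f^{(5)}(18) − f^{(5)}(12)] = 1/30240 × (1.27013e-05 − 9.64506e-05) = -2.76949e-09.
Partial sum through k=3: 18.8931.
k=4: B_{8}/(8)! × [f^{(7)}(18) − f^{(7)}(12)] = −1/1209600 × (1.17605e-06 − 2.00939e-05) = 1.56397e-11.

S_4 ≈ 18.8931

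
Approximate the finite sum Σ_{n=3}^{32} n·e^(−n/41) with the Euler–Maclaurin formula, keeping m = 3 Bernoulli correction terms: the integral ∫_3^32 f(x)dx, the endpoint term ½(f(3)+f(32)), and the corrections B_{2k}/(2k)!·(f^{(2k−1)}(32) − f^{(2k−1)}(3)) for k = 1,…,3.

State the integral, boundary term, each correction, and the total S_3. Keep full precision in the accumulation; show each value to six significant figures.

S_3 ≈ 314.035

Integral: ∫_3^32 x·e^(−x/41) dx = 305.374.
½[f(3) + f(32)] = ½[2.78833 + 14.6618] = 8.72508.
So far: 314.099.
k=1: B_{2}/(2)! × [f^{(1)}(32) − f^{(1)}(3)] = 1/12 × (0.100577 − 0.861434) = -0.0634048.
Partial sum through k=1: 314.035.
k=2: B_{4}/(4)! × [f^{(3)}(32) − f^{(3)}(3)] = −1/720 × (0.000604962 − 0.00161827) = 1.40738e-06.
Partial sum through k=2: 314.035.
k=3: B_{6}/(6)! × [f^{(5)}(32) − f^{(5)}(3)] = 1/30240 × (6.84172e-07 − 1.62052e-06) = -3.09639e-11.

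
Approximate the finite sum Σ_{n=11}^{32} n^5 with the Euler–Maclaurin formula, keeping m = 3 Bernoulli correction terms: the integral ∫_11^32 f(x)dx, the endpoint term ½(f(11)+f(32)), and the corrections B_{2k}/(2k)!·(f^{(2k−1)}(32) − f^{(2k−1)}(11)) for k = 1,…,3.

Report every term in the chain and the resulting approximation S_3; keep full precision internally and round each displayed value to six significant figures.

S_3 ≈ 1.95950e+08

∫_11^32 x^5 dx evaluates to 1.78662e+08.
½[f(11) + f(32)] = ½[161051 + 3.35544e+07] = 1.68577e+07.
Integral + boundary = 1.95519e+08.
Order-1 term: 1/12 · (5.24288e+06 − 73205.0) = 430806.
After k=1: 1.95950e+08.
Order-2 term: −1/720 · (61440.0 − 7260.00) = -75.2500.
After k=2: 1.95950e+08.
Order-3 term: 1/30240 · (120.000 − 120.000) = 0.00000.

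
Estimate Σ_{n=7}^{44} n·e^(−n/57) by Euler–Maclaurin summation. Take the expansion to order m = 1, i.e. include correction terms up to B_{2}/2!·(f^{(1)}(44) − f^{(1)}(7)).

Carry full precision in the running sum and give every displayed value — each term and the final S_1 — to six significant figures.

S_1 ≈ 579.196

Integral: ∫_7^44 x·e^(−x/57) dx = 565.989.
Boundary: ½(f(7) + f(44)) = ½(6.19104 + 20.3333) = 13.2622.
Integral + boundary = 579.251.
k=1: B_{2}/(2)! × [f^{(1)}(44) − f^{(1)}(7)] = 1/12 × (0.105396 − 0.775820) = -0.0558686.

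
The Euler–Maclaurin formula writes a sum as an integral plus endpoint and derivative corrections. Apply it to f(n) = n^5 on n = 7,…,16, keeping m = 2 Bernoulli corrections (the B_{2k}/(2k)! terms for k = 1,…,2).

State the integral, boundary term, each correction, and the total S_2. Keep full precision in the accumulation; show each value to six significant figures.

S_2 ≈ 3.33558e+06

The integral term ∫_7^16 x^5 dx = 2.77659e+06.
½[f(7) + f(16)] = ½[16807.0 + 1.04858e+06] = 532692.
Integral + boundary = 3.30929e+06.
Correction k=1: B_{2}/2! · (f^{(1)}(16) − f^{(1)}(7)) = 1/12 · (327680 − 12005.0) = 26306.2.
After k=1: 3.33559e+06.
Correction k=2: B_{4}/4! · (f^{(3)}(16) − f^{(3)}(7)) = −1/720 · (15360.0 − 2940.00) = -17.2500.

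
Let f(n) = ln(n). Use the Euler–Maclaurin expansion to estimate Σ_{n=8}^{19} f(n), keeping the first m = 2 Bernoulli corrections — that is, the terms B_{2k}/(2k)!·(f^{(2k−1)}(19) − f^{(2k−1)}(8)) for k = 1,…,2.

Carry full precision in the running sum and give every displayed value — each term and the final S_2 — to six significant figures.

S_2 ≈ 30.8147

Integral: ∫_8^19 ln(x) dx = 28.3088.
Endpoint term: (f(8) + f(19))/2 = (2.07944 + 2.94444)/2 = 2.51194.
Running total after boundary: 30.8207.
Order-1 term: 1/12 · (0.0526316 − 0.125000) = -0.00603070.
Partial sum through k=1: 30.8147.
Order-2 term: −1/720 · (0.000291588 − 0.00390625) = 5.02036e-06.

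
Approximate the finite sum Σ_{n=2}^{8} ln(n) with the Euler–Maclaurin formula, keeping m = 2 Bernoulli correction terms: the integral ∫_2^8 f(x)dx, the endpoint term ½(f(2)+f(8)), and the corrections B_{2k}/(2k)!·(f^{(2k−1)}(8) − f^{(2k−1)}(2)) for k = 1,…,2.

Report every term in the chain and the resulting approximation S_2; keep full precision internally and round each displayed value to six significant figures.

S_2 ≈ 10.6046

∫_2^8 ln(x) dx evaluates to 9.24924.
½[f(2) + f(8)] = ½[0.693147 + 2.07944] = 1.38629.
Integral + boundary = 10.6355.
Correction k=1: B_{2}/2! · (f^{(1)}(8) − f^{(1)}(2)) = 1/12 · (0.125000 − 0.500000) = -0.0312500.
Partial sum through k=1: 10.6043.
Correction k=2: B_{4}/4! · (f^{(3)}(8) − f^{(3)}(2)) = −1/720 · (0.00390625 − 0.250000) = 0.000341797.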